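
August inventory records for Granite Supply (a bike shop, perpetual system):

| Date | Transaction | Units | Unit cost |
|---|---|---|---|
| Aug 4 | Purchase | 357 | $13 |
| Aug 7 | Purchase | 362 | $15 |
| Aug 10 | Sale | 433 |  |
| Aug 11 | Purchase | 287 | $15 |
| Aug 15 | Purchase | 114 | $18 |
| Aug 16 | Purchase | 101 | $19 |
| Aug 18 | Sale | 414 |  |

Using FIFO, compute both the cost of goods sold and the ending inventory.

COGS = $11,991; ending inventory = $6,356

Aug 10, 433 sold [FIFO — oldest first]: 357 @ $13 + 76 @ $15 = $5,781
Aug 18, 414 sold [FIFO — oldest first]: 286 @ $15 + 128 @ $15 = $6,210
Total COGS = $5,781 + $6,210 = $11,991
Ending inventory: 159 @ $15 + 114 @ $18 + 101 @ $19 = $6,356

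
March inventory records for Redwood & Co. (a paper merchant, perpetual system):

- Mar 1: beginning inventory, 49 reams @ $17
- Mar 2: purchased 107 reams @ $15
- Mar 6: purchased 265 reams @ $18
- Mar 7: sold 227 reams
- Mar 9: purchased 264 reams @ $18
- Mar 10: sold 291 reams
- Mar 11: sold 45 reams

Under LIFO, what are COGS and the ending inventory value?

COGS = $10,032; ending inventory = $1,928

Mar 7, 227 sold [LIFO — newest first]: 227 @ $18 = $4,086
Mar 10, 291 sold [LIFO — newest first]: 264 @ $18 + 27 @ $18 = $5,238
Mar 11, 45 sold [LIFO — newest first]: 11 @ $18 + 34 @ $15 = $708
Total COGS = $4,086 + $5,238 + $708 = $10,032
Ending inventory: 49 @ $17 + 73 @ $15 = $1,928
Check: goods available $11,960 = COGS $10,032 + ending $1,928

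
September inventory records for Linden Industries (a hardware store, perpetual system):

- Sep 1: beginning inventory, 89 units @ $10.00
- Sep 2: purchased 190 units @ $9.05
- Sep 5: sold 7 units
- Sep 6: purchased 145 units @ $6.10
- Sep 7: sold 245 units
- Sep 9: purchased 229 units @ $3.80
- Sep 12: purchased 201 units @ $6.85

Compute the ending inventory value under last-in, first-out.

Ending inventory = $3,888.20

Sep 5, 7 sold [LIFO — newest first]: 7 @ $9.05 = $63.35
Sep 7, 245 sold [LIFO — newest first]: 145 @ $6.10 + 100 @ $9.05 = $1,789.50
Total COGS = $63.35 + $1,789.50 = $1,852.85
Ending inventory: 89 @ $10.00 + 83 @ $9.05 + 229 @ $3.80 + 201 @ $6.85 = $3,888.20
Check: goods available $5,741.05 = COGS $1,852.85 + ending $3,888.20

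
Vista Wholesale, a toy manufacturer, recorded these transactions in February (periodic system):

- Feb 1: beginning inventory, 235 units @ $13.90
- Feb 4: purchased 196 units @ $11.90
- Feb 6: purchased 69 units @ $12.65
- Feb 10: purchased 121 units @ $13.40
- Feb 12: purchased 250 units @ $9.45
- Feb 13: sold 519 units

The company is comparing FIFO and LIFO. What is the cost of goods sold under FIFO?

COGS = $6,726.35

FIFO COGS: 235 @ $13.90 + 196 @ $11.90 + 69 @ $12.65 + 19 @ $13.40 = $6,726.35
LIFO COGS: 250 @ $9.45 + 121 @ $13.40 + 69 @ $12.65 + 79 @ $11.90 = $5,796.85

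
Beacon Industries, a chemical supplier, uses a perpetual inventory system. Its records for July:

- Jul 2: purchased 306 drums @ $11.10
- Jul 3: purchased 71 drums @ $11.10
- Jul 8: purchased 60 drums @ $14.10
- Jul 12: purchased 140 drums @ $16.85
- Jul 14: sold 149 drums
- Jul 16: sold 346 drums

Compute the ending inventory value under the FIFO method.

Jul 14, 149 sold [FIFO — oldest first]: 149 @ $11.10 = $1,653.90
Jul 16, 346 sold [FIFO — oldest first]: 157 @ $11.10 + 71 @ $11.10 + 60 @ $14.10 + 58 @ $16.85 = $4,354.10
Total COGS = $1,653.90 + $4,354.10 = $6,008.00
Ending inventory: 82 @ $16.85 = $1,381.70

Ending inventory = $1,381.70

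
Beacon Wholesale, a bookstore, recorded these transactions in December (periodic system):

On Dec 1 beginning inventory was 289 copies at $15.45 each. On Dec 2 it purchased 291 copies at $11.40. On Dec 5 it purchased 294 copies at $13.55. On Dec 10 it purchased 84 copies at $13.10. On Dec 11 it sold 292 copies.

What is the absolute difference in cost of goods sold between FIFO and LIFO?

FIFO COGS: 289 @ $15.45 + 3 @ $11.40 = $4,499.25
LIFO COGS: 84 @ $13.10 + 208 @ $13.55 = $3,918.80
Difference = |$4,499.25 − $3,918.80| = $580.45

$580.45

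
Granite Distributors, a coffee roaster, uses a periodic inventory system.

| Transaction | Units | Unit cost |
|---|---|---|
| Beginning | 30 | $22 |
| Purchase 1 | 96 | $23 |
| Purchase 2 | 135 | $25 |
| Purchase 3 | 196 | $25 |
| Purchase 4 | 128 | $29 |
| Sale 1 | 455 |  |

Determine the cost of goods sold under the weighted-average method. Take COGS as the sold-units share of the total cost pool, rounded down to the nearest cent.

COGS = $11,553.88

Sale 1, sell 455: 455/585 × $14,855.00 → $11,553.88
Ending inventory (cost pool remaining) = $3,301.12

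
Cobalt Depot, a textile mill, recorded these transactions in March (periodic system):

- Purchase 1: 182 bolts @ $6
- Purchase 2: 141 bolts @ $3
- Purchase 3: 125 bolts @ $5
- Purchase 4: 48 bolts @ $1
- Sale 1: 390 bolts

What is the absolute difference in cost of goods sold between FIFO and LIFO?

FIFO COGS: 182 @ $6 + 141 @ $3 + 67 @ $5 = $1,850
LIFO COGS: 48 @ $1 + 125 @ $5 + 141 @ $3 + 76 @ $6 = $1,552
Difference = |$1,850 − $1,552| = $298

$298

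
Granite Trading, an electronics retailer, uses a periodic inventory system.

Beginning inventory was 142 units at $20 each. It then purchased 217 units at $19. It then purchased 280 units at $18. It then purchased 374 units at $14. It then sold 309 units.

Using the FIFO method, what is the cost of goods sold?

COGS = $6,013

Sale 1 (309) [FIFO — oldest first]: 142 @ $20 + 167 @ $19 = $6,013
Ending inventory: 50 @ $19 + 280 @ $18 + 374 @ $14 = $11,226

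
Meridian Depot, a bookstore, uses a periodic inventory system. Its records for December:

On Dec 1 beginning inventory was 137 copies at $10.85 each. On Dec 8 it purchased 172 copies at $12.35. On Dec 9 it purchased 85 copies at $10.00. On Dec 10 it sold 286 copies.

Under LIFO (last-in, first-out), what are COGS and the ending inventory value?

Dec 10, 286 sold [LIFO — newest first]: 85 @ $10.00 + 172 @ $12.35 + 29 @ $10.85 = $3,288.85
Ending inventory: 108 @ $10.85 = $1,171.80

COGS = $3,288.85; ending inventory = $1,171.80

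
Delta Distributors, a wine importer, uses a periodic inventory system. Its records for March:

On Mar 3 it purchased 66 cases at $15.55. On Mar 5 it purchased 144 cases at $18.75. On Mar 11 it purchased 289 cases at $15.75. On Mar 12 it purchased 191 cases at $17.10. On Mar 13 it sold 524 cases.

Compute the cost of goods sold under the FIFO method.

COGS = $8,705.55

Mar 13, 524 sold [FIFO — oldest first]: 66 @ $15.55 + 144 @ $18.75 + 289 @ $15.75 + 25 @ $17.10 = $8,705.55
Ending inventory: 166 @ $17.10 = $2,838.60
Check: goods available $11,544.15 = COGS $8,705.55 + ending $2,838.60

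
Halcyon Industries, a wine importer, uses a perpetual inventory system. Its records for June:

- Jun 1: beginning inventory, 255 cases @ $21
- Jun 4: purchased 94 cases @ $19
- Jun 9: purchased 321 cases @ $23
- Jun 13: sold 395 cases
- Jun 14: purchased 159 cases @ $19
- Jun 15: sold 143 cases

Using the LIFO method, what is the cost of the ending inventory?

Jun 13, 395 sold [LIFO — newest first]: 321 @ $23 + 74 @ $19 = $8,789
Jun 15, 143 sold [LIFO — newest first]: 143 @ $19 = $2,717
Total COGS = $8,789 + $2,717 = $11,506
Ending inventory: 255 @ $21 + 20 @ $19 + 16 @ $19 = $6,039

Ending inventory = $6,039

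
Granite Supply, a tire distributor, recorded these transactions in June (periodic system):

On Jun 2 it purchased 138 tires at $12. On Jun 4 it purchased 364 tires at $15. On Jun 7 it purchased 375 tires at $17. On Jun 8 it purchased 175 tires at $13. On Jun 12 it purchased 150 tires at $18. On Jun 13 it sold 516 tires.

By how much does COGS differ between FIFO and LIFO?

FIFO COGS: 138 @ $12 + 364 @ $15 + 14 @ $17 = $7,354
LIFO COGS: 150 @ $18 + 175 @ $13 + 191 @ $17 = $8,222
Difference = |$7,354 − $8,222| = $868

$868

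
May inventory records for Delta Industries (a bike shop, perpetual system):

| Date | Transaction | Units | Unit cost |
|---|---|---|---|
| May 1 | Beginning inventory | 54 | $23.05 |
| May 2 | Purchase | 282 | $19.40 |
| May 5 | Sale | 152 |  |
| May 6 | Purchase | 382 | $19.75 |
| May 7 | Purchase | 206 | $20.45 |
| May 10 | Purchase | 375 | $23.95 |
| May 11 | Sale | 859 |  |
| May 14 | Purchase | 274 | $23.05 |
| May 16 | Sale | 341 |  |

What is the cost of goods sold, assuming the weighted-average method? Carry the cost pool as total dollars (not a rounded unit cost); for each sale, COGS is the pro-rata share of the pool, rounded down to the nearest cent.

COGS = $28,875.28

After May 1: 54 on hand, pool $1,244.70 (≈ $23.0500 each)
After May 2: 336 on hand, pool $6,715.50 (≈ $19.9866 each)
May 5, sell 152: 152/336 × $6,715.50 → $3,037.96
After May 6: 566 on hand, pool $11,222.04 (≈ $19.8269 each)
After May 7: 772 on hand, pool $15,434.74 (≈ $19.9932 each)
After May 10: 1147 on hand, pool $24,415.99 (≈ $21.2868 each)
May 11, sell 859: 859/1147 × $24,415.99 → $18,285.38
After May 14: 562 on hand, pool $12,446.31 (≈ $22.1465 each)
May 16, sell 341: 341/562 × $12,446.31 → $7,551.94
Total COGS = $3,037.96 + $18,285.38 + $7,551.94 = $28,875.28
Ending inventory (cost pool remaining) = $4,894.37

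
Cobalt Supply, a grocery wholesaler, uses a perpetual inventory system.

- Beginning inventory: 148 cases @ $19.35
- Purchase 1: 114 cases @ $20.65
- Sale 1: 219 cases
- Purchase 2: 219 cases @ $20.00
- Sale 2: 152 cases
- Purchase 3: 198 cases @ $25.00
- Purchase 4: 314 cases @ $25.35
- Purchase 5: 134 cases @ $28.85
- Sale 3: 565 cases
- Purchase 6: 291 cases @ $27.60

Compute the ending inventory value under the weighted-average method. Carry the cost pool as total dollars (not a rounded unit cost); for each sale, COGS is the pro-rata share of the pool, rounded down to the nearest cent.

Ending inventory = $12,825.37

After Beginning: 148 on hand, pool $2,863.80 (≈ $19.3500 each)
After Purchase 1: 262 on hand, pool $5,217.90 (≈ $19.9156 each)
Sale 1, sell 219: 219/262 × $5,217.90 → $4,361.52
After Purchase 2: 262 on hand, pool $5,236.38 (≈ $19.9862 each)
Sale 2, sell 152: 152/262 × $5,236.38 → $3,037.89
After Purchase 3: 308 on hand, pool $7,148.49 (≈ $23.2094 each)
After Purchase 4: 622 on hand, pool $15,108.39 (≈ $24.2900 each)
After Purchase 5: 756 on hand, pool $18,974.29 (≈ $25.0983 each)
Sale 3, sell 565: 565/756 × $18,974.29 → $14,180.52
After Purchase 6: 482 on hand, pool $12,825.37 (≈ $26.6087 each)
Total COGS = $4,361.52 + $3,037.89 + $14,180.52 = $21,579.93
Ending inventory (cost pool remaining) = $12,825.37
Check: goods available $34,405.30 = COGS $21,579.93 + ending $12,825.37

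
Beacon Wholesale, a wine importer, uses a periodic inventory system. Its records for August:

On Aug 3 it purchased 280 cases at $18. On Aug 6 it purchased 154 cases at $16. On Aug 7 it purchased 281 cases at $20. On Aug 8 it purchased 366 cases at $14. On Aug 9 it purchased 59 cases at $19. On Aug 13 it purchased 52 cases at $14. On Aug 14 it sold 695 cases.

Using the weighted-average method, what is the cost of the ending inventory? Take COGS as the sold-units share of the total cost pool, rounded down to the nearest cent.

Aug 14, sell 695: 695/1192 × $20,097.00 → $11,717.63
Ending inventory (cost pool remaining) = $8,379.37

Ending inventory = $8,379.37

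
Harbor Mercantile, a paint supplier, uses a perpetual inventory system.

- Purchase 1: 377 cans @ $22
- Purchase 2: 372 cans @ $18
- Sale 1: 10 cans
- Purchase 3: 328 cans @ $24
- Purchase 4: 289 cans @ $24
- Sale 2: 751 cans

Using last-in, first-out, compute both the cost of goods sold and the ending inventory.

Sale 1 (10) [LIFO — newest first]: 10 @ $18 = $180
Sale 2 (751) [LIFO — newest first]: 289 @ $24 + 328 @ $24 + 134 @ $18 = $17,220
Total COGS = $180 + $17,220 = $17,400
Ending inventory: 377 @ $22 + 228 @ $18 = $12,398

COGS = $17,400; ending inventory = $12,398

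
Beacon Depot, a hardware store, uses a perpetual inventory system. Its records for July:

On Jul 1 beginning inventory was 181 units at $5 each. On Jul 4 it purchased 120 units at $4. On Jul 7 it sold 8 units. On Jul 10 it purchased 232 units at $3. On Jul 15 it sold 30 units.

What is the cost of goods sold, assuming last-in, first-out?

COGS = $122

Jul 7, 8 sold [LIFO — newest first]: 8 @ $4 = $32
Jul 15, 30 sold [LIFO — newest first]: 30 @ $3 = $90
Total COGS = $32 + $90 = $122
Ending inventory: 181 @ $5 + 112 @ $4 + 202 @ $3 = $1,959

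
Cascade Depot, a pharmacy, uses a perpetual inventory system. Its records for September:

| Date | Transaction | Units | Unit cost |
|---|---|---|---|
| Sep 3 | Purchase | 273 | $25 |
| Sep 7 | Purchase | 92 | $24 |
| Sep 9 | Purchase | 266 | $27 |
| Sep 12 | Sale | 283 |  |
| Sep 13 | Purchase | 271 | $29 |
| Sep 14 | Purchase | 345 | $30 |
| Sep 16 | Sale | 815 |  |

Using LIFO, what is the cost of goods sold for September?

Sep 12, 283 sold [LIFO — newest first]: 266 @ $27 + 17 @ $24 = $7,590
Sep 16, 815 sold [LIFO — newest first]: 345 @ $30 + 271 @ $29 + 75 @ $24 + 124 @ $25 = $23,109
Total COGS = $7,590 + $23,109 = $30,699
Ending inventory: 149 @ $25 = $3,725

COGS = $30,699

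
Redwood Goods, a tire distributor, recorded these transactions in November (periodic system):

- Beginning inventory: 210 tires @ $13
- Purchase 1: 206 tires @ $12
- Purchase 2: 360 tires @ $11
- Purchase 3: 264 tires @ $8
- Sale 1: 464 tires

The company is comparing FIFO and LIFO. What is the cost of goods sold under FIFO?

COGS = $5,730

FIFO COGS: 210 @ $13 + 206 @ $12 + 48 @ $11 = $5,730
LIFO COGS: 264 @ $8 + 200 @ $11 = $4,312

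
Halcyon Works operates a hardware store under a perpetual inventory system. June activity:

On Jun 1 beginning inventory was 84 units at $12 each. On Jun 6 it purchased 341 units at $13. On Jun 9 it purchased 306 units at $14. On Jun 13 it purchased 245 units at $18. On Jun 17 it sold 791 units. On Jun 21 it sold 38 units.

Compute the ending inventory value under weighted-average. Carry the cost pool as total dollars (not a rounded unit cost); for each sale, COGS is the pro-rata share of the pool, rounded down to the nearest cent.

Ending inventory = $2,128.95

After Jun 1: 84 on hand, pool $1,008.00 (≈ $12.0000 each)
After Jun 6: 425 on hand, pool $5,441.00 (≈ $12.8024 each)
After Jun 9: 731 on hand, pool $9,725.00 (≈ $13.3037 each)
After Jun 13: 976 on hand, pool $14,135.00 (≈ $14.4826 each)
Jun 17, sell 791: 791/976 × $14,135.00 → $11,455.72
Jun 21, sell 38: 38/185 × $2,679.28 → $550.33
Total COGS = $11,455.72 + $550.33 = $12,006.05
Ending inventory (cost pool remaining) = $2,128.95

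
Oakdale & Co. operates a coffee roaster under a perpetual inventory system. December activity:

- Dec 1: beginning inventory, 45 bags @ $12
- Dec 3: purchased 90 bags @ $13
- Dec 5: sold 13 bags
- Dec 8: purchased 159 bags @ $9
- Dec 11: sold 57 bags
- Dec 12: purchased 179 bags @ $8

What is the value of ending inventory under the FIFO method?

Ending inventory = $3,708

Dec 5, 13 sold [FIFO — oldest first]: 13 @ $12 = $156
Dec 11, 57 sold [FIFO — oldest first]: 32 @ $12 + 25 @ $13 = $709
Total COGS = $156 + $709 = $865
Ending inventory: 65 @ $13 + 159 @ $9 + 179 @ $8 = $3,708
Check: goods available $4,573 = COGS $865 + ending $3,708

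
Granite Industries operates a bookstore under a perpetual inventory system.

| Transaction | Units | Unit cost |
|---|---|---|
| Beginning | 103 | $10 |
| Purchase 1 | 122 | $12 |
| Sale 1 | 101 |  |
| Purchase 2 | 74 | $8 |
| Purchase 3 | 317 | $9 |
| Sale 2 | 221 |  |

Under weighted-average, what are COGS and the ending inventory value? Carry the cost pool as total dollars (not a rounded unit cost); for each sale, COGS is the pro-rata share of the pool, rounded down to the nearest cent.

After Beginning: 103 on hand, pool $1,030.00 (≈ $10.0000 each)
After Purchase 1: 225 on hand, pool $2,494.00 (≈ $11.0844 each)
Sale 1, sell 101: 101/225 × $2,494.00 → $1,119.52
After Purchase 2: 198 on hand, pool $1,966.48 (≈ $9.9317 each)
After Purchase 3: 515 on hand, pool $4,819.48 (≈ $9.3582 each)
Sale 2, sell 221: 221/515 × $4,819.48 → $2,068.16
Total COGS = $1,119.52 + $2,068.16 = $3,187.68
Ending inventory (cost pool remaining) = $2,751.32
Check: goods available $5,939.00 = COGS $3,187.68 + ending $2,751.32

COGS = $3,187.68; ending inventory = $2,751.32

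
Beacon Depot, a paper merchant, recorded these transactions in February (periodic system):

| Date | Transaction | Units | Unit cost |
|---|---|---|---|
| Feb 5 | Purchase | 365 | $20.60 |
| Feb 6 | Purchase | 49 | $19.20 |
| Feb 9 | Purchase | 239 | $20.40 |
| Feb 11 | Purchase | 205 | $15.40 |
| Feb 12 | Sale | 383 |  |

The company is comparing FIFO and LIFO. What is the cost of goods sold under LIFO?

FIFO COGS: 365 @ $20.60 + 18 @ $19.20 = $7,864.60
LIFO COGS: 205 @ $15.40 + 178 @ $20.40 = $6,788.20

COGS = $6,788.20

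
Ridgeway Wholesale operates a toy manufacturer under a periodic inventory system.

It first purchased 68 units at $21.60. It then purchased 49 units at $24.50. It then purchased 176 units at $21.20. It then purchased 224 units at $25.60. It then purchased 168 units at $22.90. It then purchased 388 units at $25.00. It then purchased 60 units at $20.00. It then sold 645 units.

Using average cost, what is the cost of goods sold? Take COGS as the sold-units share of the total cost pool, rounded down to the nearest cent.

Sale 1, sell 645: 645/1133 × $26,882.10 → $15,303.57
Ending inventory (cost pool remaining) = $11,578.53
Check: goods available $26,882.10 = COGS $15,303.57 + ending $11,578.53

COGS = $15,303.57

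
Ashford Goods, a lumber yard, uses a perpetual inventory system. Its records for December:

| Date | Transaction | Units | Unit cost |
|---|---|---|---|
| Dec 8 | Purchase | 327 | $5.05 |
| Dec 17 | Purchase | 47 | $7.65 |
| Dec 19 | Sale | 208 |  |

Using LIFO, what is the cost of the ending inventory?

Dec 19, 208 sold [LIFO — newest first]: 47 @ $7.65 + 161 @ $5.05 = $1,172.60
Ending inventory: 166 @ $5.05 = $838.30

Ending inventory = $838.30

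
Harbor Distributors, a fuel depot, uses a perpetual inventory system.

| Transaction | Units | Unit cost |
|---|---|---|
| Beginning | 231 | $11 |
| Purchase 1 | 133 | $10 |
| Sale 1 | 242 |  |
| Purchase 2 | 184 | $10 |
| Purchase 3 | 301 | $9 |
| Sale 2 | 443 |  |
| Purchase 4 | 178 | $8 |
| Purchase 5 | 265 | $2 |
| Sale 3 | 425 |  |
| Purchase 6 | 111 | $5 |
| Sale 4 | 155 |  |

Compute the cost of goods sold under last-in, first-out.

Sale 1 (242) [LIFO — newest first]: 133 @ $10 + 109 @ $11 = $2,529
Sale 2 (443) [LIFO — newest first]: 301 @ $9 + 142 @ $10 = $4,129
Sale 3 (425) [LIFO — newest first]: 265 @ $2 + 160 @ $8 = $1,810
Sale 4 (155) [LIFO — newest first]: 111 @ $5 + 18 @ $8 + 26 @ $10 = $959
Total COGS = $2,529 + $4,129 + $1,810 + $959 = $9,427
Ending inventory: 122 @ $11 + 16 @ $10 = $1,502

COGS = $9,427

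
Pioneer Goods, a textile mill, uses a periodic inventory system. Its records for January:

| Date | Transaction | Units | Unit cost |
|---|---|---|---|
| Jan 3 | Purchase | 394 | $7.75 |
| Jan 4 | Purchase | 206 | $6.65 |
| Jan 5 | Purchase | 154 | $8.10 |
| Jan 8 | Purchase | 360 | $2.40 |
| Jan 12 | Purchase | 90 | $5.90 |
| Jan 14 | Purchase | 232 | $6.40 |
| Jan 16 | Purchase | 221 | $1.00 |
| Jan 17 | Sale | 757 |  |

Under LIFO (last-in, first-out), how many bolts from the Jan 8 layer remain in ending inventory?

Jan 17, 757 sold [LIFO — newest first]: 221 @ $1.00 + 232 @ $6.40 + 90 @ $5.90 + 214 @ $2.40 = $2,750.40
Ending inventory: 394 @ $7.75 + 206 @ $6.65 + 154 @ $8.10 + 146 @ $2.40 = $6,021.20

146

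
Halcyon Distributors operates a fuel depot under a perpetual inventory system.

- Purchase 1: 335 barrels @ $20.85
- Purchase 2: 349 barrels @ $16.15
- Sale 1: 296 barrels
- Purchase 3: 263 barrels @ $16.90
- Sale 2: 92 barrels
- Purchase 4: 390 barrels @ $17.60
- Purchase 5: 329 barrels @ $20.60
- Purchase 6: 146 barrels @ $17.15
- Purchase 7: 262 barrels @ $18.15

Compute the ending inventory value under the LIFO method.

Ending inventory = $31,631.20

Sale 1 (296) [LIFO — newest first]: 296 @ $16.15 = $4,780.40
Sale 2 (92) [LIFO — newest first]: 92 @ $16.90 = $1,554.80
Total COGS = $4,780.40 + $1,554.80 = $6,335.20
Ending inventory: 335 @ $20.85 + 53 @ $16.15 + 171 @ $16.90 + 390 @ $17.60 + 329 @ $20.60 + 146 @ $17.15 + 262 @ $18.15 = $31,631.20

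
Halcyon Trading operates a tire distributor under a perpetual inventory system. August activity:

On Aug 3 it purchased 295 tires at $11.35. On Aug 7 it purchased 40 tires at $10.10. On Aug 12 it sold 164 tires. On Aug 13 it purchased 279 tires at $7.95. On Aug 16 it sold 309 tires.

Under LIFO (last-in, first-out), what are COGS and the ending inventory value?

COGS = $4,369.95; ending inventory = $1,600.35

Aug 12, 164 sold [LIFO — newest first]: 40 @ $10.10 + 124 @ $11.35 = $1,811.40
Aug 16, 309 sold [LIFO — newest first]: 279 @ $7.95 + 30 @ $11.35 = $2,558.55
Total COGS = $1,811.40 + $2,558.55 = $4,369.95
Ending inventory: 141 @ $11.35 = $1,600.35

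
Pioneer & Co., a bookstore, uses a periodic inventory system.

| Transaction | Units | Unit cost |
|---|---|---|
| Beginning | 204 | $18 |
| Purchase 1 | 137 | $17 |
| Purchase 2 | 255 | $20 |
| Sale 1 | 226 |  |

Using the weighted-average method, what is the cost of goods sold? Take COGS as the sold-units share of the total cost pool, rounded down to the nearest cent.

Sale 1, sell 226: 226/596 × $11,101.00 → $4,209.43
Ending inventory (cost pool remaining) = $6,891.57
Check: goods available $11,101.00 = COGS $4,209.43 + ending $6,891.57

COGS = $4,209.43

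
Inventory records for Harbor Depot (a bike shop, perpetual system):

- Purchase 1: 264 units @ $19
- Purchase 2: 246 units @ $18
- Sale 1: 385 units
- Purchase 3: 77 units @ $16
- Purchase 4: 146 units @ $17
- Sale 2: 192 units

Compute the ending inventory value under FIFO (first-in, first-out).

Sale 1 (385) [FIFO — oldest first]: 264 @ $19 + 121 @ $18 = $7,194
Sale 2 (192) [FIFO — oldest first]: 125 @ $18 + 67 @ $16 = $3,322
Total COGS = $7,194 + $3,322 = $10,516
Ending inventory: 10 @ $16 + 146 @ $17 = $2,642
Check: goods available $13,158 = COGS $10,516 + ending $2,642

Ending inventory = $2,642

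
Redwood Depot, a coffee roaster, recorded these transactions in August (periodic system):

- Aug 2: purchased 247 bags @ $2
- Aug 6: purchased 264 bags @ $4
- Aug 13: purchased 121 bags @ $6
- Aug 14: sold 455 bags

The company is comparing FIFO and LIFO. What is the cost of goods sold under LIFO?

FIFO COGS: 247 @ $2 + 208 @ $4 = $1,326
LIFO COGS: 121 @ $6 + 264 @ $4 + 70 @ $2 = $1,922

COGS = $1,922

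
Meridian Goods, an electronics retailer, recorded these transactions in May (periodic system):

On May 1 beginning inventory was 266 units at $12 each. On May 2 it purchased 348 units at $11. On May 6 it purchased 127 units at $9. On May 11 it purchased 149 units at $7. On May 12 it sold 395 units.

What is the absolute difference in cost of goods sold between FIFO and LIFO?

$1,116

FIFO COGS: 266 @ $12 + 129 @ $11 = $4,611
LIFO COGS: 149 @ $7 + 127 @ $9 + 119 @ $11 = $3,495
Difference = |$4,611 − $3,495| = $1,116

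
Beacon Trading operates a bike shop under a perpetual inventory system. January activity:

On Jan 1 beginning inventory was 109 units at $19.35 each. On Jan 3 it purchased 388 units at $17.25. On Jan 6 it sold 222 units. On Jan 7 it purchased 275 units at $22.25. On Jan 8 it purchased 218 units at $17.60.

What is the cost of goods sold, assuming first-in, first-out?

COGS = $4,058.40

Jan 6, 222 sold [FIFO — oldest first]: 109 @ $19.35 + 113 @ $17.25 = $4,058.40
Ending inventory: 275 @ $17.25 + 275 @ $22.25 + 218 @ $17.60 = $14,699.30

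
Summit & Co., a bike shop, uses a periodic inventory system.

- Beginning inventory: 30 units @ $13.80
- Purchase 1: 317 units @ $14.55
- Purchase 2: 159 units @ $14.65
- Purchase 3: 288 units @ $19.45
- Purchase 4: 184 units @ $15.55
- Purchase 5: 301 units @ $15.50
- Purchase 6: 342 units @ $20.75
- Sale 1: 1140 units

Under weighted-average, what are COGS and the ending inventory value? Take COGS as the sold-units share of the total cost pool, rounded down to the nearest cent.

COGS = $19,396.52; ending inventory = $8,183.98

Sale 1, sell 1140: 1140/1621 × $27,580.50 → $19,396.52
Ending inventory (cost pool remaining) = $8,183.98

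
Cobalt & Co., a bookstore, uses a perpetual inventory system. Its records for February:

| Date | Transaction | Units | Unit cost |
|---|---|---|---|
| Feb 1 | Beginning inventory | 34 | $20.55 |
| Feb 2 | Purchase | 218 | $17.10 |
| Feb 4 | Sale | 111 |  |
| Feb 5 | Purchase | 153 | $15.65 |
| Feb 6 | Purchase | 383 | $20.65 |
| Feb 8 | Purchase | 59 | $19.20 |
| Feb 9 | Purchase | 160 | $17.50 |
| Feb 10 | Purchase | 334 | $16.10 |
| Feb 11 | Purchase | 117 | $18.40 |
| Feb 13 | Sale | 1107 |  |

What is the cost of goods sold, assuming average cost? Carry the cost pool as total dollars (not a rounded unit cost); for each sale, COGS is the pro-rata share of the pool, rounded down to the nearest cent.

COGS = $21,873.40

After Feb 1: 34 on hand, pool $698.70 (≈ $20.5500 each)
After Feb 2: 252 on hand, pool $4,426.50 (≈ $17.5655 each)
Feb 4, sell 111: 111/252 × $4,426.50 → $1,949.76
After Feb 5: 294 on hand, pool $4,871.19 (≈ $16.5687 each)
After Feb 6: 677 on hand, pool $12,780.14 (≈ $18.8776 each)
After Feb 8: 736 on hand, pool $13,912.94 (≈ $18.9035 each)
After Feb 9: 896 on hand, pool $16,712.94 (≈ $18.6528 each)
After Feb 10: 1230 on hand, pool $22,090.34 (≈ $17.9596 each)
After Feb 11: 1347 on hand, pool $24,243.14 (≈ $17.9979 each)
Feb 13, sell 1107: 1107/1347 × $24,243.14 → $19,923.64
Total COGS = $1,949.76 + $19,923.64 = $21,873.40
Ending inventory (cost pool remaining) = $4,319.50
Check: goods available $26,192.90 = COGS $21,873.40 + ending $4,319.50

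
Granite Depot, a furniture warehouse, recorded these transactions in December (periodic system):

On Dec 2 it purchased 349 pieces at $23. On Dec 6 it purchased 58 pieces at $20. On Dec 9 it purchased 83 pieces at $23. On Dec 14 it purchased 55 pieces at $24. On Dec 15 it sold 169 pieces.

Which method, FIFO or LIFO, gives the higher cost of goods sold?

FIFO

FIFO COGS: 169 @ $23 = $3,887
LIFO COGS: 55 @ $24 + 83 @ $23 + 31 @ $20 = $3,849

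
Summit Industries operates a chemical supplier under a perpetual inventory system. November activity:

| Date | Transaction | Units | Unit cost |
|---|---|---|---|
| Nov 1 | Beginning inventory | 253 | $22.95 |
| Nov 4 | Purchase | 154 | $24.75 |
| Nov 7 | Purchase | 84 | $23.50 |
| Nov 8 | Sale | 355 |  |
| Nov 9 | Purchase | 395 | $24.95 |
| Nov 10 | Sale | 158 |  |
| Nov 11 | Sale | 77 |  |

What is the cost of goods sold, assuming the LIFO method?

COGS = $14,333.90

Nov 8, 355 sold [LIFO — newest first]: 84 @ $23.50 + 154 @ $24.75 + 117 @ $22.95 = $8,470.65
Nov 10, 158 sold [LIFO — newest first]: 158 @ $24.95 = $3,942.10
Nov 11, 77 sold [LIFO — newest first]: 77 @ $24.95 = $1,921.15
Total COGS = $8,470.65 + $3,942.10 + $1,921.15 = $14,333.90
Ending inventory: 136 @ $22.95 + 160 @ $24.95 = $7,113.20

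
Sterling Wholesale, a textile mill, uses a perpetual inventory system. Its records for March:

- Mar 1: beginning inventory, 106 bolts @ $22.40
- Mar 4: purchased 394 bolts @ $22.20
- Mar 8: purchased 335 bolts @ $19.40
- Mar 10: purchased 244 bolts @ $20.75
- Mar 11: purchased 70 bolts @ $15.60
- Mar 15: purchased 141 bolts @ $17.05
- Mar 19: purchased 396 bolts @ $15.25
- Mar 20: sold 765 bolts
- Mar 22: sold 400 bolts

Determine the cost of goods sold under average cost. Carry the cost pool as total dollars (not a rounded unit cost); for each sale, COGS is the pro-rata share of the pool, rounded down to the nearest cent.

COGS = $22,262.31

After Mar 1: 106 on hand, pool $2,374.40 (≈ $22.4000 each)
After Mar 4: 500 on hand, pool $11,121.20 (≈ $22.2424 each)
After Mar 8: 835 on hand, pool $17,620.20 (≈ $21.1020 each)
After Mar 10: 1079 on hand, pool $22,683.20 (≈ $21.0224 each)
After Mar 11: 1149 on hand, pool $23,775.20 (≈ $20.6921 each)
After Mar 15: 1290 on hand, pool $26,179.25 (≈ $20.2940 each)
After Mar 19: 1686 on hand, pool $32,218.25 (≈ $19.1093 each)
Mar 20, sell 765: 765/1686 × $32,218.25 → $14,618.60
Mar 22, sell 400: 400/921 × $17,599.65 → $7,643.71
Total COGS = $14,618.60 + $7,643.71 = $22,262.31
Ending inventory (cost pool remaining) = $9,955.94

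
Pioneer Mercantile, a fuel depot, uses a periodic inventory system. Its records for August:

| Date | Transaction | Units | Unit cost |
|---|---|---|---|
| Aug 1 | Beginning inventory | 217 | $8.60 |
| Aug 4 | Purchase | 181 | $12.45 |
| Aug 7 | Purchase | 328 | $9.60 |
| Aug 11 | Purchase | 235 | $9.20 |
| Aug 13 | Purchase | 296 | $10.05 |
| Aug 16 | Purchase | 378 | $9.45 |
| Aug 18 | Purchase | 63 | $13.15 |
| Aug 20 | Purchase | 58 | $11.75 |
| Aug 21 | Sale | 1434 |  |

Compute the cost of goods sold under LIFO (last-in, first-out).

Aug 21, 1434 sold [LIFO — newest first]: 58 @ $11.75 + 63 @ $13.15 + 378 @ $9.45 + 296 @ $10.05 + 235 @ $9.20 + 328 @ $9.60 + 76 @ $12.45 = $14,313.85
Ending inventory: 217 @ $8.60 + 105 @ $12.45 = $3,173.45

COGS = $14,313.85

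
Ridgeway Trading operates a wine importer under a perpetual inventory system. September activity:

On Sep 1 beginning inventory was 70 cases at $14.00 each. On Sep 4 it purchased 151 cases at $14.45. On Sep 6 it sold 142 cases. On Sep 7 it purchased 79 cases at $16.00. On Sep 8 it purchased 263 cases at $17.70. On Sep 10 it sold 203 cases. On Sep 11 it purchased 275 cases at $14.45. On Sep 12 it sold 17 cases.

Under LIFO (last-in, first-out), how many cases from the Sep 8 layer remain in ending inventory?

Sep 6, 142 sold [LIFO — newest first]: 142 @ $14.45 = $2,051.90
Sep 10, 203 sold [LIFO — newest first]: 203 @ $17.70 = $3,593.10
Sep 12, 17 sold [LIFO — newest first]: 17 @ $14.45 = $245.65
Total COGS = $2,051.90 + $3,593.10 + $245.65 = $5,890.65
Ending inventory: 70 @ $14.00 + 9 @ $14.45 + 79 @ $16.00 + 60 @ $17.70 + 258 @ $14.45 = $7,164.15
Check: goods available $13,054.80 = COGS $5,890.65 + ending $7,164.15

60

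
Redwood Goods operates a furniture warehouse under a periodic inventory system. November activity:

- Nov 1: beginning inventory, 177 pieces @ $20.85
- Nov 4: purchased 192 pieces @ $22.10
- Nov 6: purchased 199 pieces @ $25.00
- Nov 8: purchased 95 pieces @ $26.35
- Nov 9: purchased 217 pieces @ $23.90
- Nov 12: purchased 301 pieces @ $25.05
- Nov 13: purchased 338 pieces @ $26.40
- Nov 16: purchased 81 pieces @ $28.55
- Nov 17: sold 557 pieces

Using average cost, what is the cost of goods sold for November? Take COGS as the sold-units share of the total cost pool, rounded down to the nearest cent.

COGS = $13,707.07

Nov 17, sell 557: 557/1600 × $39,374.00 → $13,707.07
Ending inventory (cost pool remaining) = $25,666.93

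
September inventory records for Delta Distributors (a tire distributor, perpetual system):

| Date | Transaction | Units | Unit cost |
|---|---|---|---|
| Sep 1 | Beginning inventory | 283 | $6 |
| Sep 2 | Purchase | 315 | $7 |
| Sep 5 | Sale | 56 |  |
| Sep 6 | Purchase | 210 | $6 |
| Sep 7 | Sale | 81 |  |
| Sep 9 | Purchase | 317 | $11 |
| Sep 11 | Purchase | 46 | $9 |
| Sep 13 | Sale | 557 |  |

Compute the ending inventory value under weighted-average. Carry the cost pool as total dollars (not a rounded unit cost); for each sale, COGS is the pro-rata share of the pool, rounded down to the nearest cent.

After Sep 1: 283 on hand, pool $1,698.00 (≈ $6.0000 each)
After Sep 2: 598 on hand, pool $3,903.00 (≈ $6.5268 each)
Sep 5, sell 56: 56/598 × $3,903.00 → $365.49
After Sep 6: 752 on hand, pool $4,797.51 (≈ $6.3797 each)
Sep 7, sell 81: 81/752 × $4,797.51 → $516.75
After Sep 9: 988 on hand, pool $7,767.76 (≈ $7.8621 each)
After Sep 11: 1034 on hand, pool $8,181.76 (≈ $7.9127 each)
Sep 13, sell 557: 557/1034 × $8,181.76 → $4,407.38
Total COGS = $365.49 + $516.75 + $4,407.38 = $5,289.62
Ending inventory (cost pool remaining) = $3,774.38

Ending inventory = $3,774.38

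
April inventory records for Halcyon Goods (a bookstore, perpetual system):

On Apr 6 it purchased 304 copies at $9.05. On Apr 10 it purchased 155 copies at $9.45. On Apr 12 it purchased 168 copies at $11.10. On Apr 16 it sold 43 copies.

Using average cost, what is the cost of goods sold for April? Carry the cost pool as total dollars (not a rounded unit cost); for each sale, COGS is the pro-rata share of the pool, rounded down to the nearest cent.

After Apr 6: 304 on hand, pool $2,751.20 (≈ $9.0500 each)
After Apr 10: 459 on hand, pool $4,215.95 (≈ $9.1851 each)
After Apr 12: 627 on hand, pool $6,080.75 (≈ $9.6982 each)
Apr 16, sell 43: 43/627 × $6,080.75 → $417.02
Ending inventory (cost pool remaining) = $5,663.73

COGS = $417.02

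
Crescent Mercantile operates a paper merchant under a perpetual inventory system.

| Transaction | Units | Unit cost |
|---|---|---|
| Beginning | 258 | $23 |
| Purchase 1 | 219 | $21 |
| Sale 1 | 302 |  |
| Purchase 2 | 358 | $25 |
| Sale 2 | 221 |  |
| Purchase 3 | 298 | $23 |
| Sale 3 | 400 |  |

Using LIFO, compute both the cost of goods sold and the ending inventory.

Sale 1 (302) [LIFO — newest first]: 219 @ $21 + 83 @ $23 = $6,508
Sale 2 (221) [LIFO — newest first]: 221 @ $25 = $5,525
Sale 3 (400) [LIFO — newest first]: 298 @ $23 + 102 @ $25 = $9,404
Total COGS = $6,508 + $5,525 + $9,404 = $21,437
Ending inventory: 175 @ $23 + 35 @ $25 = $4,900

COGS = $21,437; ending inventory = $4,900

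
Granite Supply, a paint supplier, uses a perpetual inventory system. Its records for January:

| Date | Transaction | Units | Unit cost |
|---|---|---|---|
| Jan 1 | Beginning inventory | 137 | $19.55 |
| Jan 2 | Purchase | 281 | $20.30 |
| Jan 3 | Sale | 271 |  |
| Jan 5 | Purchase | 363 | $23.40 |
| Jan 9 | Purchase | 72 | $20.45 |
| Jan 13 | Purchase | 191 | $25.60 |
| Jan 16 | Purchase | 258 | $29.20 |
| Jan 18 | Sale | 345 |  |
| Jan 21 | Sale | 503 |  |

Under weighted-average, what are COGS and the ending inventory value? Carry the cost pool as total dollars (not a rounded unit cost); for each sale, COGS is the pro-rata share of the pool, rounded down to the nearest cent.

After Jan 1: 137 on hand, pool $2,678.35 (≈ $19.5500 each)
After Jan 2: 418 on hand, pool $8,382.65 (≈ $20.0542 each)
Jan 3, sell 271: 271/418 × $8,382.65 → $5,434.68
After Jan 5: 510 on hand, pool $11,442.17 (≈ $22.4356 each)
After Jan 9: 582 on hand, pool $12,914.57 (≈ $22.1900 each)
After Jan 13: 773 on hand, pool $17,804.17 (≈ $23.0326 each)
After Jan 16: 1031 on hand, pool $25,337.77 (≈ $24.5759 each)
Jan 18, sell 345: 345/1031 × $25,337.77 → $8,478.69
Jan 21, sell 503: 503/686 × $16,859.08 → $12,361.68
Total COGS = $5,434.68 + $8,478.69 + $12,361.68 = $26,275.05
Ending inventory (cost pool remaining) = $4,497.40
Check: goods available $30,772.45 = COGS $26,275.05 + ending $4,497.40

COGS = $26,275.05; ending inventory = $4,497.40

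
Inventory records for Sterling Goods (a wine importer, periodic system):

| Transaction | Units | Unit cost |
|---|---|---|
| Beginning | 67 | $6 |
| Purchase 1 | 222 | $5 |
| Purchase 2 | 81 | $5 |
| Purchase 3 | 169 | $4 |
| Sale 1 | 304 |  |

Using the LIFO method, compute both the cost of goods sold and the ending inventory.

Sale 1 (304) [LIFO — newest first]: 169 @ $4 + 81 @ $5 + 54 @ $5 = $1,351
Ending inventory: 67 @ $6 + 168 @ $5 = $1,242
Check: goods available $2,593 = COGS $1,351 + ending $1,242

COGS = $1,351; ending inventory = $1,242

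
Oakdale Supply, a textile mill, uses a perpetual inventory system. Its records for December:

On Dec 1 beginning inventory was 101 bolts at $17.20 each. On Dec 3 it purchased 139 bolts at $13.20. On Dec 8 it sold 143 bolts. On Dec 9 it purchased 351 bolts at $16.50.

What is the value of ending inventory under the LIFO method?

Ending inventory = $7,459.90

Dec 8, 143 sold [LIFO — newest first]: 139 @ $13.20 + 4 @ $17.20 = $1,903.60
Ending inventory: 97 @ $17.20 + 351 @ $16.50 = $7,459.90
Check: goods available $9,363.50 = COGS $1,903.60 + ending $7,459.90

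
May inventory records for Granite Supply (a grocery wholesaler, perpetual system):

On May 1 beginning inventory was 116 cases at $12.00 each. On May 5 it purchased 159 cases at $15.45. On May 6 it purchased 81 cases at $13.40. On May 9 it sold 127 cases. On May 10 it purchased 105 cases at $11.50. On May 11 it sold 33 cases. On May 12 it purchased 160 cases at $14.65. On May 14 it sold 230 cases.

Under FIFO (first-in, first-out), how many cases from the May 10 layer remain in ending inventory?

71

May 9, 127 sold [FIFO — oldest first]: 116 @ $12.00 + 11 @ $15.45 = $1,561.95
May 11, 33 sold [FIFO — oldest first]: 33 @ $15.45 = $509.85
May 14, 230 sold [FIFO — oldest first]: 115 @ $15.45 + 81 @ $13.40 + 34 @ $11.50 = $3,253.15
Total COGS = $1,561.95 + $509.85 + $3,253.15 = $5,324.95
Ending inventory: 71 @ $11.50 + 160 @ $14.65 = $3,160.50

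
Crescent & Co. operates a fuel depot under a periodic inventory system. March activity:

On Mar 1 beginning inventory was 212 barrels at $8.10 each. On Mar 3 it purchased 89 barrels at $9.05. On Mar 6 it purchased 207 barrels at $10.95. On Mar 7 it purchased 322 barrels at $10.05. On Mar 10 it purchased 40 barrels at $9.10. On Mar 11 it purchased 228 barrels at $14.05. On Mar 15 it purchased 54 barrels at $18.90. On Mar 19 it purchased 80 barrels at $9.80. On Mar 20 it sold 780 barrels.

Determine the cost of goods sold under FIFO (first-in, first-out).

Mar 20, 780 sold [FIFO — oldest first]: 212 @ $8.10 + 89 @ $9.05 + 207 @ $10.95 + 272 @ $10.05 = $7,522.90
Ending inventory: 50 @ $10.05 + 40 @ $9.10 + 228 @ $14.05 + 54 @ $18.90 + 80 @ $9.80 = $5,874.50

COGS = $7,522.90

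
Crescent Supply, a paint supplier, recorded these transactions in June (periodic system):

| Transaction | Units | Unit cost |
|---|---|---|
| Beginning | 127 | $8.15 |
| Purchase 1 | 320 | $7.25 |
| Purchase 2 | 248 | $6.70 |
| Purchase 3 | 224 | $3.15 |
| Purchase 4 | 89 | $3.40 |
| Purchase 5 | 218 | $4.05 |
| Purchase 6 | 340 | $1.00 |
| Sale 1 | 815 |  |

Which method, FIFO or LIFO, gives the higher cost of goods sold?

FIFO COGS: 127 @ $8.15 + 320 @ $7.25 + 248 @ $6.70 + 120 @ $3.15 = $5,394.65
LIFO COGS: 340 @ $1.00 + 218 @ $4.05 + 89 @ $3.40 + 168 @ $3.15 = $2,054.70

FIFO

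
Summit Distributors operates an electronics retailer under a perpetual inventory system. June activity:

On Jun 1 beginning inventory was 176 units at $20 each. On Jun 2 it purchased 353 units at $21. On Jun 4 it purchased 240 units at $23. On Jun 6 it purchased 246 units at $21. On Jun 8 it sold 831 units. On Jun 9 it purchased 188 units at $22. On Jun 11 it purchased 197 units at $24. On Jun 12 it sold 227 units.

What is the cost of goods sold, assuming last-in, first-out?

COGS = $23,319

Jun 8, 831 sold [LIFO — newest first]: 246 @ $21 + 240 @ $23 + 345 @ $21 = $17,931
Jun 12, 227 sold [LIFO — newest first]: 197 @ $24 + 30 @ $22 = $5,388
Total COGS = $17,931 + $5,388 = $23,319
Ending inventory: 176 @ $20 + 8 @ $21 + 158 @ $22 = $7,164
Check: goods available $30,483 = COGS $23,319 + ending $7,164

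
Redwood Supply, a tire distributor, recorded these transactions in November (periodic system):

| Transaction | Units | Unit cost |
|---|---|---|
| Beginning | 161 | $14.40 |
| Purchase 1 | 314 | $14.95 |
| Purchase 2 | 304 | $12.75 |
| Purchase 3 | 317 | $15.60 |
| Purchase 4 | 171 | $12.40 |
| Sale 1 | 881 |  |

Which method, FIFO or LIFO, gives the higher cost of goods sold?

FIFO COGS: 161 @ $14.40 + 314 @ $14.95 + 304 @ $12.75 + 102 @ $15.60 = $12,479.90
LIFO COGS: 171 @ $12.40 + 317 @ $15.60 + 304 @ $12.75 + 89 @ $14.95 = $12,272.15

FIFO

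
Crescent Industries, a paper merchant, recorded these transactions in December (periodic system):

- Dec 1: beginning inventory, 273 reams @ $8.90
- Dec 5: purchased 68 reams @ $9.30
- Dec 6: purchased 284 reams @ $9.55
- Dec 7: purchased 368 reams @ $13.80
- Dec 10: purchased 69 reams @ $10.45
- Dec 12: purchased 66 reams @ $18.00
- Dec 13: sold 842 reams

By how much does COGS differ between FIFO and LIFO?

$1,442.25

FIFO COGS: 273 @ $8.90 + 68 @ $9.30 + 284 @ $9.55 + 217 @ $13.80 = $8,768.90
LIFO COGS: 66 @ $18.00 + 69 @ $10.45 + 368 @ $13.80 + 284 @ $9.55 + 55 @ $9.30 = $10,211.15
Difference = |$8,768.90 − $10,211.15| = $1,442.25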